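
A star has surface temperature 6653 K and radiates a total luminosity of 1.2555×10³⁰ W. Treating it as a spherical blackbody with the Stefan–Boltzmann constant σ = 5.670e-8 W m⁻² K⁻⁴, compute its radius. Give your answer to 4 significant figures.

R ≈ 2.999×10¹⁰ m

L = 4πR²σT⁴ ⇒ R = √(L/(4πσT⁴)).
σT⁴ = 1.11084×10⁸ W/m², so R = √(1.2555×10³⁰/(4π×1.11084×10⁸)) = 2.999×10¹⁰ m.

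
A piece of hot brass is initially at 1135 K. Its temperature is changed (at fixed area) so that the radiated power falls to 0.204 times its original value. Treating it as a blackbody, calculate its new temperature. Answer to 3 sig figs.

T₂ ≈ 763 K

P ∝ T⁴, so T₂/T₁ = (P₂/P₁)^(1/4) = (0.204)^(1/4) = 0.672059.
T₂ = 1135 × 0.672059 = 763 K.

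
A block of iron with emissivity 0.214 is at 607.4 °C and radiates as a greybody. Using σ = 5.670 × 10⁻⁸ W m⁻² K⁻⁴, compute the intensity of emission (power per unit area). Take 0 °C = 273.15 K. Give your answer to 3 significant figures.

T = 607.4 °C + 273.15 = 880.55 K.
Stefan–Boltzmann: I = εσT⁴ = 0.214 × 5.670×10⁻⁸ × (880.55)⁴ = 7.29×10³ W/m².

I ≈ 7.29×10³ W/m²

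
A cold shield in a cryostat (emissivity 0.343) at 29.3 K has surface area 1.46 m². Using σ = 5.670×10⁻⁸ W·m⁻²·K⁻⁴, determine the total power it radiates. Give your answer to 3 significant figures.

Area A = 1.46 m².
P = εσAT⁴ = 0.343 × 5.670×10⁻⁸ × 1.46 × (29.3)⁴ = 0.0209 W.

P ≈ 0.0209 W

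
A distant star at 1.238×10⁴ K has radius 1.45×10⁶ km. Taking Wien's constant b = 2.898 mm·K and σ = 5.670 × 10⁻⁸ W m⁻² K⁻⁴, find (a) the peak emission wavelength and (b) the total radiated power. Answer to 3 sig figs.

λ_max ≈ 234 nm; P ≈ 3.52×10²⁸ W

(a) λ_max = b/T = 2.898×10⁻³/1.238×10⁴ = 2.341×10⁻⁷ m = 234 nm.
Surface area A = 4πR² = 4π(1.45×10⁹ m)² = 2.64208×10¹⁹ m².
(b) P = σAT⁴ = 5.670×10⁻⁸×2.64208×10¹⁹×(1.238×10⁴)⁴ = 3.52×10²⁸ W.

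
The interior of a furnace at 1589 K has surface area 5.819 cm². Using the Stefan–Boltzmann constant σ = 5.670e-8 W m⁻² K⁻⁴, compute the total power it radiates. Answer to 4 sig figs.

P ≈ 210.3 W

Area A = 5.819 cm² = 5.819×10⁻⁴ m².
P = σAT⁴ = 5.670×10⁻⁸ × 5.819×10⁻⁴ × (1589)⁴ = 210.3 W.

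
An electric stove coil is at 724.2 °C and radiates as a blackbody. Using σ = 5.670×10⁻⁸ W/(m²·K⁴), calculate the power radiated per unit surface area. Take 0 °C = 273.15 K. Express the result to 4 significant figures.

I ≈ 5.610×10⁴ W/m²

T = 724.2 °C + 273.15 = 997.35 K.
Stefan–Boltzmann: I = σT⁴ = 5.670×10⁻⁸ × (997.35)⁴ = 5.610×10⁴ W/m².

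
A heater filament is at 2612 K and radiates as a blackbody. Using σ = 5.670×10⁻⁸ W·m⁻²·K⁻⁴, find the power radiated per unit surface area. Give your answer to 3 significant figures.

I ≈ 2.64×10⁶ W/m²

Stefan–Boltzmann: I = σT⁴ = 5.670×10⁻⁸ × (2612)⁴ = 2.64×10⁶ W/m².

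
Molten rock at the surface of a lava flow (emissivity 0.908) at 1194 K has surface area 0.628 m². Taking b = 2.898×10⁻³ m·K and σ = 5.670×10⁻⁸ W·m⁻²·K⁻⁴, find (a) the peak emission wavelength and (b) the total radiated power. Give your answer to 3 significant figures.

(a) λ_max = b/T = 2.898×10⁻³/1194 = 2.427×10⁻⁶ m = 2.43 μm.
Area A = 0.628 m².
(b) P = εσAT⁴ = 0.908×5.670×10⁻⁸×0.628×(1194)⁴ = 6.57×10⁴ W.

λ_max ≈ 2.43 μm; P ≈ 6.57×10⁴ W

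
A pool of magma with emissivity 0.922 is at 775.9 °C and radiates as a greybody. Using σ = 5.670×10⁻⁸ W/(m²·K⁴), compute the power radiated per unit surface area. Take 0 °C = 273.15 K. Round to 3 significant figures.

I ≈ 6.33×10⁴ W/m²

T = 775.9 °C + 273.15 = 1049.05 K.
Stefan–Boltzmann: I = εσT⁴ = 0.922 × 5.670×10⁻⁸ × (1049.05)⁴ = 6.33×10⁴ W/m².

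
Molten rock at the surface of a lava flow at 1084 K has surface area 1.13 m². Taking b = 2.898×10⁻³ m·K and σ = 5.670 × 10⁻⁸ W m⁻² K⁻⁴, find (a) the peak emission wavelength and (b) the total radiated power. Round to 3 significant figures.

(a) λ_max = b/T = 2.898×10⁻³/1084 = 2.673×10⁻⁶ m = 2.67 μm.
Area A = 1.13 m².
(b) P = σAT⁴ = 5.670×10⁻⁸×1.13×(1084)⁴ = 8.85×10⁴ W.

λ_max ≈ 2.67 μm; P ≈ 8.85×10⁴ W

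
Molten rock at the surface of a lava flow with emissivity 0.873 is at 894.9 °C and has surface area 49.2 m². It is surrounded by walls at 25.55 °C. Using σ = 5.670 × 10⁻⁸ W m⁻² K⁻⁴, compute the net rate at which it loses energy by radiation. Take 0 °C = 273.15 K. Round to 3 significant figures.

Net loss ≈ 4.51×10⁶ W

T = 894.9 °C + 273.15 = 1168.05 K.
Surroundings: T = 25.55 °C + 273.15 = 298.70 K.
Area A = 49.2 m².
Net radiated power P_net = εσA(T⁴ − T₀⁴) = 0.873×5.670×10⁻⁸×49.2×(1168.05⁴ − 298.70⁴).
T⁴ − T₀⁴ = 1.86143×10¹² − 7.96051×10⁹ = 1.85347×10¹² K⁴, so P_net = 4.51×10⁶ W.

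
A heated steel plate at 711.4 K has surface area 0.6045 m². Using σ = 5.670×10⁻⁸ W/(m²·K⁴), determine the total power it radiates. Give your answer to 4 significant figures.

P ≈ 8779 W

Area A = 0.6045 m².
P = σAT⁴ = 5.670×10⁻⁸ × 0.6045 × (711.4)⁴ = 8779 W.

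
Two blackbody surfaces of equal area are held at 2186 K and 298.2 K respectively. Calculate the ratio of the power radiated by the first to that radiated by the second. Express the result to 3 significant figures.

P₁/P₂ ≈ 2.89×10³

With equal areas, P₁/P₂ = (T₁/T₂)⁴ = (2186/298.2)⁴ = 2.89×10³.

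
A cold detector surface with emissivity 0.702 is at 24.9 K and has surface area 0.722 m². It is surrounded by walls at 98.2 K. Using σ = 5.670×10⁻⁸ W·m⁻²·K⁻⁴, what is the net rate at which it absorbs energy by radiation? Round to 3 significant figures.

Net gain ≈ 2.66 W

Area A = 0.722 m².
Net radiated power P_net = εσA(T⁴ − T₀⁴) = 0.702×5.670×10⁻⁸×0.722×(24.9⁴ − 98.2⁴).
T⁴ − T₀⁴ = 3.84412×10⁵ − 9.29921×10⁷ = -9.26077×10⁷ K⁴, so P_net = -2.66 W — negative, meaning a net gain of 2.66 W.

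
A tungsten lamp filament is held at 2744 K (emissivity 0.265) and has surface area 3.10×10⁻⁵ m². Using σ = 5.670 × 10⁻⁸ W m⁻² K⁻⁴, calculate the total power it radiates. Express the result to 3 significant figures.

P ≈ 26.4 W

Area A = 3.10×10⁻⁵ m².
P = εσAT⁴ = 0.265 × 5.670×10⁻⁸ × 3.10×10⁻⁵ × (2744)⁴ = 26.4 W.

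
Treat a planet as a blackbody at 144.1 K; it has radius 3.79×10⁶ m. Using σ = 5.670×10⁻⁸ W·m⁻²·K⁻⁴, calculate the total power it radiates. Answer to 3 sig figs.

Surface area A = 4πR² = 4π(3.79×10⁶ m)² = 1.80505×10¹⁴ m².
P = σAT⁴ = 5.670×10⁻⁸ × 1.80505×10¹⁴ × (144.1)⁴ = 4.41×10¹⁵ W.

P ≈ 4.41×10¹⁵ W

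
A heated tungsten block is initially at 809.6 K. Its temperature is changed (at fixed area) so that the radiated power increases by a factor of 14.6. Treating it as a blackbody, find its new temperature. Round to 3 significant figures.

P ∝ T⁴, so T₂/T₁ = (P₂/P₁)^(1/4) = (14.6)^(1/4) = 1.95474.
T₂ = 809.6 × 1.95474 = 1.58×10³ K.

T₂ ≈ 1.58×10³ K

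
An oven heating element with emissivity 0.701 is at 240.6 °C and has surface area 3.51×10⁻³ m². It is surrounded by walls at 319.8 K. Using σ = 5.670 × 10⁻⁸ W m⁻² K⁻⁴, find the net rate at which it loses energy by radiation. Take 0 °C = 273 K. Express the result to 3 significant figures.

Net loss ≈ 8.25 W

T = 240.6 °C + 273 = 513.6 K.
Area A = 3.51×10⁻³ m².
Net radiated power P_net = εσA(T⁴ − T₀⁴) = 0.701×5.670×10⁻⁸×3.51×10⁻³×(513.6⁴ − 319.8⁴).
T⁴ − T₀⁴ = 6.95825×10¹⁰ − 1.04596×10¹⁰ = 5.91229×10¹⁰ K⁴, so P_net = 8.25 W.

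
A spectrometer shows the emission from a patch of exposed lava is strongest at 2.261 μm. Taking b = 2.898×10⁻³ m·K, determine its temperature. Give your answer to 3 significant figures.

T ≈ 1.28×10³ K

Wien's law gives T = b/λ_max = (2.898×10⁻³ m·K)/(2.261×10⁻⁶ m) = 1.28×10³ K.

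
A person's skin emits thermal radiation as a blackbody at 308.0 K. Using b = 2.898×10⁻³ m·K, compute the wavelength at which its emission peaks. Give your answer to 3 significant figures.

λ_max ≈ 9.41 μm

Wien's displacement law: λ_max = b/T = (2.898×10⁻³ m·K)/(308.0 K) = 9.409×10⁻⁶ m.
That is 9.41 μm, in the infrared range.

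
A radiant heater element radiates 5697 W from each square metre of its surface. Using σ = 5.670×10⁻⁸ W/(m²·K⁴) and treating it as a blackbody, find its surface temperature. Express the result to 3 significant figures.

I = σT⁴, so T = (I/σ)^(1/4) = (5697/(5.670×10⁻⁸))^(1/4) = 563 K.

T ≈ 563 K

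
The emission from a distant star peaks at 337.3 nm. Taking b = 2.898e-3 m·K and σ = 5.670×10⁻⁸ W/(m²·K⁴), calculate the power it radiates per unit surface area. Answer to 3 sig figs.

I ≈ 3.09×10⁸ W/m²

Wien's law: T = b/λ_max = 2.898×10⁻³/3.373×10⁻⁷ = 8591.76 K.
Then I = σT⁴ = 5.670×10⁻⁸×(8591.76)⁴ = 3.09×10⁸ W/m².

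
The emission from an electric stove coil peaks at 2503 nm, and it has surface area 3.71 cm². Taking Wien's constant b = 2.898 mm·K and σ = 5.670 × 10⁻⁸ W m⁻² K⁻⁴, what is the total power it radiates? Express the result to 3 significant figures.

Wien's law: T = b/λ_max = 2.898×10⁻³/2.503×10⁻⁶ = 1157.81 K.
Area A = 3.71 cm² = 3.71×10⁻⁴ m².
Then P = σAT⁴ = 5.670×10⁻⁸×3.71×10⁻⁴×(1157.81)⁴ = 37.8 W.

P ≈ 37.8 W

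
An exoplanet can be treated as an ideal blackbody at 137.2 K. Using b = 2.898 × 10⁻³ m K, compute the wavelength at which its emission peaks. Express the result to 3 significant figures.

λ_max ≈ 21.1 μm

Wien's displacement law: λ_max = b/T = (2.898×10⁻³ m·K)/(137.2 K) = 2.112×10⁻⁵ m.
That is 21.1 μm, in the infrared range.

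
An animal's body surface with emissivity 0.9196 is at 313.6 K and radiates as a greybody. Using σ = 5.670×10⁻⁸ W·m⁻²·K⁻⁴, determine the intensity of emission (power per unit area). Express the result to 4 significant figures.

I ≈ 504.3 W/m²

Stefan–Boltzmann: I = εσT⁴ = 0.9196 × 5.670×10⁻⁸ × (313.6)⁴ = 504.3 W/m².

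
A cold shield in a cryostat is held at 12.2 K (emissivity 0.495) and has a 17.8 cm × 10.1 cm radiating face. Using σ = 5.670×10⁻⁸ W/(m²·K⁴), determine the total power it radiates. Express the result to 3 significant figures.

Area A = 0.178 × 0.101 = 0.017978 m².
P = εσAT⁴ = 0.495 × 5.670×10⁻⁸ × 0.017978 × (12.2)⁴ = 1.12×10⁻⁵ W.

P ≈ 1.12×10⁻⁵ W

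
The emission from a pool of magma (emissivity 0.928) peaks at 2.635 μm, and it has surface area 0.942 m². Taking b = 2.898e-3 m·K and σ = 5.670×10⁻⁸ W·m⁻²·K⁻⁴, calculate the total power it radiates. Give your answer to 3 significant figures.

P ≈ 7.25×10⁴ W

Wien's law: T = b/λ_max = 2.898×10⁻³/2.635×10⁻⁶ = 1099.81 K.
Area A = 0.942 m².
Then P = εσAT⁴ = 0.928×5.670×10⁻⁸×0.942×(1099.81)⁴ = 7.25×10⁴ W.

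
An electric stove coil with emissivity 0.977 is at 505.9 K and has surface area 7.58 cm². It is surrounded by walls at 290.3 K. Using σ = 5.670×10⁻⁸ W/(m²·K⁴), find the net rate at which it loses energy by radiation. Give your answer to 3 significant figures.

Area A = 7.58 cm² = 7.58×10⁻⁴ m².
Net radiated power P_net = εσA(T⁴ − T₀⁴) = 0.977×5.670×10⁻⁸×7.58×10⁻⁴×(505.9⁴ − 290.3⁴).
T⁴ − T₀⁴ = 6.55026×10¹⁰ − 7.10212×10⁹ = 5.84005×10¹⁰ K⁴, so P_net = 2.45 W.

Net loss ≈ 2.45 W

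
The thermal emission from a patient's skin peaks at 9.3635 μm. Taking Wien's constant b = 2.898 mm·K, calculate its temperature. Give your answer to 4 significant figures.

T ≈ 309.5 K

Wien's law gives T = b/λ_max = (2.898×10⁻³ m·K)/(9.3635×10⁻⁶ m) = 309.5 K.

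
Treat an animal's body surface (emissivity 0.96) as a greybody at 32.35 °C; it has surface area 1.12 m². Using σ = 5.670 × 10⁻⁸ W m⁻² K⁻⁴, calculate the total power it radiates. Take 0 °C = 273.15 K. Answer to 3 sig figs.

T = 32.35 °C + 273.15 = 305.50 K.
Area A = 1.12 m².
P = εσAT⁴ = 0.96 × 5.670×10⁻⁸ × 1.12 × (305.50)⁴ = 531 W.

P ≈ 531 W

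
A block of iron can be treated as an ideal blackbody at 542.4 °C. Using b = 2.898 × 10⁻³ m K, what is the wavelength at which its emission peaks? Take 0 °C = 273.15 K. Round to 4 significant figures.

T = 542.4 °C + 273.15 = 815.55 K.
Wien's displacement law: λ_max = b/T = (2.898×10⁻³ m·K)/(815.55 K) = 3.5534×10⁻⁶ m.
That is 3.553 μm, in the infrared range.

λ_max ≈ 3.553 μm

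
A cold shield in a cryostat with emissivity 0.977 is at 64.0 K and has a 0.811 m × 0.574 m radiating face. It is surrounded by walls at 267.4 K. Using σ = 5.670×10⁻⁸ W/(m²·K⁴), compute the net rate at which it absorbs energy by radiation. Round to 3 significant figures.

Net gain ≈ 131 W

Area A = 0.811 × 0.574 = 0.465514 m².
Net radiated power P_net = εσA(T⁴ − T₀⁴) = 0.977×5.670×10⁻⁸×0.465514×(64.0⁴ − 267.4⁴).
T⁴ − T₀⁴ = 1.67772×10⁷ − 5.11264×10⁹ = -5.09586×10⁹ K⁴, so P_net = -131 W — negative, meaning a net gain of 131 W.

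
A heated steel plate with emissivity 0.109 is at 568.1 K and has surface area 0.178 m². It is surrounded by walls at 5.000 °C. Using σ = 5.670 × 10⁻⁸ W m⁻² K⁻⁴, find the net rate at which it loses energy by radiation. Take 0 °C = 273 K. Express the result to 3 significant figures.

Surroundings: T = 5.000 °C + 273 = 278.000 K.
Area A = 0.178 m².
Net radiated power P_net = εσA(T⁴ − T₀⁴) = 0.109×5.670×10⁻⁸×0.178×(568.1⁴ − 278.000⁴).
T⁴ − T₀⁴ = 1.04160×10¹¹ − 5.97282×10⁹ = 9.81872×10¹⁰ K⁴, so P_net = 108 W.

Net loss ≈ 108 W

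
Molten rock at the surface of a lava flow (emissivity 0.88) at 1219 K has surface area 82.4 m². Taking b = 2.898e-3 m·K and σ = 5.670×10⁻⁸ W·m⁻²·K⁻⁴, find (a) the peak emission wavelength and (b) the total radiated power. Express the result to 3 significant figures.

(a) λ_max = b/T = 2.898×10⁻³/1219 = 2.377×10⁻⁶ m = 2.38 μm.
Area A = 82.4 m².
(b) P = εσAT⁴ = 0.88×5.670×10⁻⁸×82.4×(1219)⁴ = 9.08×10⁶ W.

λ_max ≈ 2.38 μm; P ≈ 9.08×10⁶ W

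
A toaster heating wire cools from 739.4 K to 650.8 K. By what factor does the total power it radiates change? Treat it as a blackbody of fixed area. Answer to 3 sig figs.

P ∝ T⁴, so P₂/P₁ = (T₂/T₁)⁴ = (650.8/739.4)⁴ = (0.880173)⁴ = 0.600.

P₂/P₁ ≈ 0.600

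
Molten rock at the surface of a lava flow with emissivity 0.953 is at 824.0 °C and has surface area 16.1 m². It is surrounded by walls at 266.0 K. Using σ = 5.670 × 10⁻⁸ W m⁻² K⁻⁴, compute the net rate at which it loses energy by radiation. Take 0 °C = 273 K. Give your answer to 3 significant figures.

Net loss ≈ 1.26×10⁶ W

T = 824.0 °C + 273 = 1097.0 K.
Area A = 16.1 m².
Net radiated power P_net = εσA(T⁴ − T₀⁴) = 0.953×5.670×10⁻⁸×16.1×(1097.0⁴ − 266.0⁴).
T⁴ − T₀⁴ = 1.44819×10¹² − 5.00641×10⁹ = 1.44318×10¹² K⁴, so P_net = 1.26×10⁶ W.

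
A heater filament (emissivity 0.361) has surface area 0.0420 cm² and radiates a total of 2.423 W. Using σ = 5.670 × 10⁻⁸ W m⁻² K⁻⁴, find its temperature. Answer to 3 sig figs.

T ≈ 2.30×10³ K

Area A = 0.0420 cm² = 4.20×10⁻⁶ m².
P = εσAT⁴ ⇒ T = (P/(εσA))^(1/4) = (2.423/(0.361×5.670×10⁻⁸×4.20×10⁻⁶))^(1/4) = 2.30×10³ K.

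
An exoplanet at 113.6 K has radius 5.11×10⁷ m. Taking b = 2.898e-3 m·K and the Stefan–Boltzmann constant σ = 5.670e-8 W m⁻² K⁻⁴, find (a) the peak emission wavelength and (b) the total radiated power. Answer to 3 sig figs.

λ_max ≈ 25.5 μm; P ≈ 3.10×10¹⁷ W

(a) λ_max = b/T = 2.898×10⁻³/113.6 = 2.551×10⁻⁵ m = 25.5 μm.
Surface area A = 4πR² = 4π(5.11×10⁷ m)² = 3.28134×10¹⁶ m².
(b) P = σAT⁴ = 5.670×10⁻⁸×3.28134×10¹⁶×(113.6)⁴ = 3.10×10¹⁷ W.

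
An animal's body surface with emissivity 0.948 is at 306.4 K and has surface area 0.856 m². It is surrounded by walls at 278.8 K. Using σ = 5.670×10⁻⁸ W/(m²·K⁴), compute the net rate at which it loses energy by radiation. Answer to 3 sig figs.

Area A = 0.856 m².
Net radiated power P_net = εσA(T⁴ − T₀⁴) = 0.948×5.670×10⁻⁸×0.856×(306.4⁴ − 278.8⁴).
T⁴ − T₀⁴ = 8.81363×10⁹ − 6.04187×10⁹ = 2.77176×10⁹ K⁴, so P_net = 128 W.

Net loss ≈ 128 W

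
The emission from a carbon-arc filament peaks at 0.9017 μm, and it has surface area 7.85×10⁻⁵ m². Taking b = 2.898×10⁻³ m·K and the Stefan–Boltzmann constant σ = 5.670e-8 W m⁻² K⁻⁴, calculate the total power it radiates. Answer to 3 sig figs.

P ≈ 475 W

Wien's law: T = b/λ_max = 2.898×10⁻³/9.017×10⁻⁷ = 3213.93 K.
Area A = 7.85×10⁻⁵ m².
Then P = σAT⁴ = 5.670×10⁻⁸×7.85×10⁻⁵×(3213.93)⁴ = 475 W.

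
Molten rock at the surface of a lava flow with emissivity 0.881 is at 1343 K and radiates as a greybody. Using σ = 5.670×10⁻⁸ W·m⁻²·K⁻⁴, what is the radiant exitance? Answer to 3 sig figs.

I ≈ 1.63×10⁵ W/m²

Stefan–Boltzmann: I = εσT⁴ = 0.881 × 5.670×10⁻⁸ × (1343)⁴ = 1.63×10⁵ W/m².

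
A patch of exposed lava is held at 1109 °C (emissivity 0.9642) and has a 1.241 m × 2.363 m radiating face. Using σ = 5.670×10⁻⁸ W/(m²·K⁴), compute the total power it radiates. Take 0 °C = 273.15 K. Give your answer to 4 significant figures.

P ≈ 5.851×10⁵ W

T = 1109 °C + 273.15 = 1382.15 K.
Area A = 1.241 × 2.363 = 2.93248 m².
P = εσAT⁴ = 0.9642 × 5.670×10⁻⁸ × 2.93248 × (1382.15)⁴ = 5.851×10⁵ W.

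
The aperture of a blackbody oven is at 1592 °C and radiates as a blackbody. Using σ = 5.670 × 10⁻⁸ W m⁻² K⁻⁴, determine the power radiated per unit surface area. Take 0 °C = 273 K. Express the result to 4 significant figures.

T = 1592 °C + 273 = 1865 K.
Stefan–Boltzmann: I = σT⁴ = 5.670×10⁻⁸ × (1865)⁴ = 6.860×10⁵ W/m².

I ≈ 6.860×10⁵ W/m²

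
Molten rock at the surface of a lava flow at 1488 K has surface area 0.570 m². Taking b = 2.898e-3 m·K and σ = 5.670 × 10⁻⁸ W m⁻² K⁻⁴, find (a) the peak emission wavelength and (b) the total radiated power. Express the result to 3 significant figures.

λ_max ≈ 1.95×10³ nm; P ≈ 1.58×10⁵ W

(a) λ_max = b/T = 2.898×10⁻³/1488 = 1.948×10⁻⁶ m = 1.95×10³ nm.
Area A = 0.570 m².
(b) P = σAT⁴ = 5.670×10⁻⁸×0.570×(1488)⁴ = 1.58×10⁵ W.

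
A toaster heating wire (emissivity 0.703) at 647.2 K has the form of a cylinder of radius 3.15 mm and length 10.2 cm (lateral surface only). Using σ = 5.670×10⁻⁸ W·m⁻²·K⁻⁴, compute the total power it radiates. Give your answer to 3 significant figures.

P ≈ 14.1 W

Lateral area A = 2πrL = 2π×3.15×10⁻³×0.102 = 2.01879×10⁻³ m².
P = εσAT⁴ = 0.703 × 5.670×10⁻⁸ × 2.01879×10⁻³ × (647.2)⁴ = 14.1 W.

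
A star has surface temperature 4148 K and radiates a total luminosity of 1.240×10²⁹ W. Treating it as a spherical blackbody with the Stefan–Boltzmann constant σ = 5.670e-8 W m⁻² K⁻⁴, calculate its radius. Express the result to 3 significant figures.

R ≈ 2.42×10¹⁰ m

L = 4πR²σT⁴ ⇒ R = √(L/(4πσT⁴)).
σT⁴ = 1.67856×10⁷ W/m², so R = √(1.240×10²⁹/(4π×1.67856×10⁷)) = 2.42×10¹⁰ m.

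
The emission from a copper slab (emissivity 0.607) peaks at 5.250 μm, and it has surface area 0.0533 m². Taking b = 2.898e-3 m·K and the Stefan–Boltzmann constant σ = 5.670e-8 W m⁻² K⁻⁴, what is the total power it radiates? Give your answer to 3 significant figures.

P ≈ 170 W

Wien's law: T = b/λ_max = 2.898×10⁻³/5.250×10⁻⁶ = 552.000 K.
Area A = 0.0533 m².
Then P = εσAT⁴ = 0.607×5.670×10⁻⁸×0.0533×(552.000)⁴ = 170 W.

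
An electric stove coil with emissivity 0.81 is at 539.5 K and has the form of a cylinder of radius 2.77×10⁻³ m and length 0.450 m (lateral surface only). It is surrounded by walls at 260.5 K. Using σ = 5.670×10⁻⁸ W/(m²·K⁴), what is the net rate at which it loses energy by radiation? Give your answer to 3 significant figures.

Net loss ≈ 28.8 W

Lateral area A = 2πrL = 2π×2.77×10⁻³×0.450 = 7.83199×10⁻³ m².
Net radiated power P_net = εσA(T⁴ − T₀⁴) = 0.81×5.670×10⁻⁸×7.83199×10⁻³×(539.5⁴ − 260.5⁴).
T⁴ − T₀⁴ = 8.47161×10¹⁰ − 4.60501×10⁹ = 8.01111×10¹⁰ K⁴, so P_net = 28.8 W.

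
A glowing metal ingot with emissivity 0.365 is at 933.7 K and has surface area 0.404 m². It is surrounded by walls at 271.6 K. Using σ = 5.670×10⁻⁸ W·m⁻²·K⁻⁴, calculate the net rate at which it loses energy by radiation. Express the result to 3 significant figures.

Area A = 0.404 m².
Net radiated power P_net = εσA(T⁴ − T₀⁴) = 0.365×5.670×10⁻⁸×0.404×(933.7⁴ − 271.6⁴).
T⁴ − T₀⁴ = 7.60028×10¹¹ − 5.44151×10⁹ = 7.54586×10¹¹ K⁴, so P_net = 6.31×10³ W.

Net loss ≈ 6.31×10³ W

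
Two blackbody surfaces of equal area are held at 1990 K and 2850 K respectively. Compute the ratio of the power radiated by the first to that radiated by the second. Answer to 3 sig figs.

P₁/P₂ ≈ 0.238

With equal areas, P₁/P₂ = (T₁/T₂)⁴ = (1990/2850)⁴ = 0.238.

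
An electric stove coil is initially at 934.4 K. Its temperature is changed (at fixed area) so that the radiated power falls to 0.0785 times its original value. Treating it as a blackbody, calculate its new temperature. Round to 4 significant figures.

T₂ ≈ 494.6 K

P ∝ T⁴, so T₂/T₁ = (P₂/P₁)^(1/4) = (0.0785)^(1/4) = 0.529319.
T₂ = 934.4 × 0.529319 = 494.6 K.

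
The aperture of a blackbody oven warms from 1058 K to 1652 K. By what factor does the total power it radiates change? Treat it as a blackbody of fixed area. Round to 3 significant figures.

P ∝ T⁴, so P₂/P₁ = (T₂/T₁)⁴ = (1652/1058)⁴ = (1.56144)⁴ = 5.94.

P₂/P₁ ≈ 5.94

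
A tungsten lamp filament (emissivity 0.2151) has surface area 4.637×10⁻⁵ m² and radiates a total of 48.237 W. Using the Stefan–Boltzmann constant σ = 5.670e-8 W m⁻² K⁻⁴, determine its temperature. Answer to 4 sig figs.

T ≈ 3039 K

Area A = 4.637×10⁻⁵ m².
P = εσAT⁴ ⇒ T = (P/(εσA))^(1/4) = (48.237/(0.2151×5.670×10⁻⁸×4.637×10⁻⁵))^(1/4) = 3039 K.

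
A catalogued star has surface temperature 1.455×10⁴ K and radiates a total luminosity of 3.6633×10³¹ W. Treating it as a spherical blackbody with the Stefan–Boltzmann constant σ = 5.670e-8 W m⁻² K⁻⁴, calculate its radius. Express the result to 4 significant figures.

L = 4πR²σT⁴ ⇒ R = √(L/(4πσT⁴)).
σT⁴ = 2.54118×10⁹ W/m², so R = √(3.6633×10³¹/(4π×2.54118×10⁹)) = 3.387×10¹⁰ m.

R ≈ 3.387×10¹⁰ m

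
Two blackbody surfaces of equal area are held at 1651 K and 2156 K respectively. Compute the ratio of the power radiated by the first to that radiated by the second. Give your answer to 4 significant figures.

P₁/P₂ ≈ 0.3439

With equal areas, P₁/P₂ = (T₁/T₂)⁴ = (1651/2156)⁴ = 0.3439.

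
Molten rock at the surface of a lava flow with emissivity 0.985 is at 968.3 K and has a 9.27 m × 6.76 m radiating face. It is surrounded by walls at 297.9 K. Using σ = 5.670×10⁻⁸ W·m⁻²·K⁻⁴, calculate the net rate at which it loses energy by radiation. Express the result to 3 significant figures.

Net loss ≈ 3.05×10⁶ W

Area A = 9.27 × 6.76 = 62.6652 m².
Net radiated power P_net = εσA(T⁴ − T₀⁴) = 0.985×5.670×10⁻⁸×62.6652×(968.3⁴ − 297.9⁴).
T⁴ − T₀⁴ = 8.79103×10¹¹ − 7.87557×10⁹ = 8.71227×10¹¹ K⁴, so P_net = 3.05×10⁶ W.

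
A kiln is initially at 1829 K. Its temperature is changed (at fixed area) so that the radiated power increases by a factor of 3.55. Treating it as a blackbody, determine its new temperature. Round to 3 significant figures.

P ∝ T⁴, so T₂/T₁ = (P₂/P₁)^(1/4) = (3.55)^(1/4) = 1.37264.
T₂ = 1829 × 1.37264 = 2.51×10³ K.

T₂ ≈ 2.51×10³ K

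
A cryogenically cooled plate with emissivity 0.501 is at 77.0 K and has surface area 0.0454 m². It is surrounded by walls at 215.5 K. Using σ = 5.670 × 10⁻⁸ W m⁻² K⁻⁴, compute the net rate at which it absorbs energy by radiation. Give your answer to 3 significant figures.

Area A = 0.0454 m².
Net radiated power P_net = εσA(T⁴ − T₀⁴) = 0.501×5.670×10⁻⁸×0.0454×(77.0⁴ − 215.5⁴).
T⁴ − T₀⁴ = 3.51530×10⁷ − 2.15670×10⁹ = -2.12155×10⁹ K⁴, so P_net = -2.74 W — negative, meaning a net gain of 2.74 W.

Net gain ≈ 2.74 W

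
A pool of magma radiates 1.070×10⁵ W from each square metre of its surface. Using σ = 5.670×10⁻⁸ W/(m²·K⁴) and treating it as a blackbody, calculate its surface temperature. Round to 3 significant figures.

I = σT⁴, so T = (I/σ)^(1/4) = (1.070×10⁵/(5.670×10⁻⁸))^(1/4) = 1.17×10³ K.

T ≈ 1.17×10³ K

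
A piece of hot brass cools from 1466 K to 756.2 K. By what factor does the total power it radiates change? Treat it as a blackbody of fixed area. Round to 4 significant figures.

P₂/P₁ ≈ 0.07080

P ∝ T⁴, so P₂/P₁ = (T₂/T₁)⁴ = (756.2/1466)⁴ = (0.515825)⁴ = 0.07080.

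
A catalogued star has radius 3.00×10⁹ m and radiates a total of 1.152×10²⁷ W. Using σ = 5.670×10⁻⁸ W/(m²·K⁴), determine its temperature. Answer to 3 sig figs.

Surface area A = 4πR² = 4π(3.00×10⁹ m)² = 1.13097×10²⁰ m².
P = σAT⁴ ⇒ T = (P/(σA))^(1/4) = (1.152×10²⁷/(5.670×10⁻⁸×1.13097×10²⁰))^(1/4) = 3.66×10³ K.

T ≈ 3.66×10³ K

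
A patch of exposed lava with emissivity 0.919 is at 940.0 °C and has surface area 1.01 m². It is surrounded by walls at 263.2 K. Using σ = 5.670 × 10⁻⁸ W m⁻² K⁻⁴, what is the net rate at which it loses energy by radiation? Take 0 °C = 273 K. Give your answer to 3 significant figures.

Net loss ≈ 1.14×10⁵ W

T = 940.0 °C + 273 = 1213.0 K.
Area A = 1.01 m².
Net radiated power P_net = εσA(T⁴ − T₀⁴) = 0.919×5.670×10⁻⁸×1.01×(1213.0⁴ − 263.2⁴).
T⁴ − T₀⁴ = 2.16493×10¹² − 4.79892×10⁹ = 2.16013×10¹² K⁴, so P_net = 1.14×10⁵ W.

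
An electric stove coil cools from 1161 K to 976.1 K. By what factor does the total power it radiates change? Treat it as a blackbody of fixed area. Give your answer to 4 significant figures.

P₂/P₁ ≈ 0.4996

P ∝ T⁴, so P₂/P₁ = (T₂/T₁)⁴ = (976.1/1161)⁴ = (0.840741)⁴ = 0.4996.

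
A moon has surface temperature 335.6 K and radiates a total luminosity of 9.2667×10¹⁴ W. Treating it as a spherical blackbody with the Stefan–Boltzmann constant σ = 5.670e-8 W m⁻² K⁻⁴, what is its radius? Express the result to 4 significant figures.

R ≈ 3.202×10⁵ m

L = 4πR²σT⁴ ⇒ R = √(L/(4πσT⁴)).
σT⁴ = 719.235 W/m², so R = √(9.2667×10¹⁴/(4π×719.235)) = 3.202×10⁵ m.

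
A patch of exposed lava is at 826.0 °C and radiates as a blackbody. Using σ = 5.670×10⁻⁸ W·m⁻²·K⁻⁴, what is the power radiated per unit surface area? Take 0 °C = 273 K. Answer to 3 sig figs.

T = 826.0 °C + 273 = 1099.0 K.
Stefan–Boltzmann: I = σT⁴ = 5.670×10⁻⁸ × (1099.0)⁴ = 8.27×10⁴ W/m².

I ≈ 8.27×10⁴ W/m²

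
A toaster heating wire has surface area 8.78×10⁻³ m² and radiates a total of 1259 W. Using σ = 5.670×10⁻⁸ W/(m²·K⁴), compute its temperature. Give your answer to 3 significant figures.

T ≈ 1.26×10³ K

Area A = 8.78×10⁻³ m².
P = σAT⁴ ⇒ T = (P/(σA))^(1/4) = (1259/(5.670×10⁻⁸×8.78×10⁻³))^(1/4) = 1.26×10³ K.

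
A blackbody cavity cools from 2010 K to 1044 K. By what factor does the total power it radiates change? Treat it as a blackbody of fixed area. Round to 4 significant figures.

P₂/P₁ ≈ 0.07278

P ∝ T⁴, so P₂/P₁ = (T₂/T₁)⁴ = (1044/2010)⁴ = (0.519403)⁴ = 0.07278.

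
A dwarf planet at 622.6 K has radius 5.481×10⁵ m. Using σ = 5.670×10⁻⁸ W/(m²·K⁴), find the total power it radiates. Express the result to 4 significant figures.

Surface area A = 4πR² = 4π(5.481×10⁵ m)² = 3.77511×10¹² m².
P = σAT⁴ = 5.670×10⁻⁸ × 3.77511×10¹² × (622.6)⁴ = 3.216×10¹⁶ W.

P ≈ 3.216×10¹⁶ W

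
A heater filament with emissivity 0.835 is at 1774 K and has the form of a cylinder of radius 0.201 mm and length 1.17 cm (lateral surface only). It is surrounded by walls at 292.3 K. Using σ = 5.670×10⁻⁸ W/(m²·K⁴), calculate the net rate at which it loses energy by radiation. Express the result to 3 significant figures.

Net loss ≈ 6.92 W

Lateral area A = 2πrL = 2π×2.01×10⁻⁴×0.0117 = 1.47762×10⁻⁵ m².
Net radiated power P_net = εσA(T⁴ − T₀⁴) = 0.835×5.670×10⁻⁸×1.47762×10⁻⁵×(1774⁴ − 292.3⁴).
T⁴ − T₀⁴ = 9.90409×10¹² − 7.29987×10⁹ = 9.89679×10¹² K⁴, so P_net = 6.92 W.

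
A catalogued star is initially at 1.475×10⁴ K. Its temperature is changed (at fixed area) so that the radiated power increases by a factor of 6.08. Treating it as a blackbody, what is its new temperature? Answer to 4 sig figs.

T₂ ≈ 2.316×10⁴ K

P ∝ T⁴, so T₂/T₁ = (P₂/P₁)^(1/4) = (6.08)^(1/4) = 1.57028.
T₂ = 1.475×10⁴ × 1.57028 = 2.316×10⁴ K.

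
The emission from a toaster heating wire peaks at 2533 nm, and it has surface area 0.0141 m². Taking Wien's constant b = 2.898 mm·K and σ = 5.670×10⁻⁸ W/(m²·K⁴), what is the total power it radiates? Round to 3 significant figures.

P ≈ 1.37×10³ W

Wien's law: T = b/λ_max = 2.898×10⁻³/2.533×10⁻⁶ = 1144.10 K.
Area A = 0.0141 m².
Then P = σAT⁴ = 5.670×10⁻⁸×0.0141×(1144.10)⁴ = 1.37×10³ W.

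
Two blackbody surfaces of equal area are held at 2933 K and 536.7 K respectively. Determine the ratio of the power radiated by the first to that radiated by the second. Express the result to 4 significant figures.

P₁/P₂ ≈ 891.9

With equal areas, P₁/P₂ = (T₁/T₂)⁴ = (2933/536.7)⁴ = 891.9.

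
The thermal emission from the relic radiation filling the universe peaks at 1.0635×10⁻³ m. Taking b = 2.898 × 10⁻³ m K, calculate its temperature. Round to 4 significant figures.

T ≈ 2.725 K

Wien's law gives T = b/λ_max = (2.898×10⁻³ m·K)/(1.0635×10⁻³ m) = 2.725 K.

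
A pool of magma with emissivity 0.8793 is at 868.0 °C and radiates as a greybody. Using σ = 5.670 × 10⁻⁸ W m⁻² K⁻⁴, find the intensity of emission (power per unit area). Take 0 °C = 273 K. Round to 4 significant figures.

I ≈ 8.450×10⁴ W/m²

T = 868.0 °C + 273 = 1141.0 K.
Stefan–Boltzmann: I = εσT⁴ = 0.8793 × 5.670×10⁻⁸ × (1141.0)⁴ = 8.450×10⁴ W/m².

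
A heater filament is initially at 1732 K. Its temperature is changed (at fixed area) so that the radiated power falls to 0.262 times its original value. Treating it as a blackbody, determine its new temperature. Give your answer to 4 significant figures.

T₂ ≈ 1239 K

P ∝ T⁴, so T₂/T₁ = (P₂/P₁)^(1/4) = (0.262)^(1/4) = 0.715443.
T₂ = 1732 × 0.715443 = 1239 K.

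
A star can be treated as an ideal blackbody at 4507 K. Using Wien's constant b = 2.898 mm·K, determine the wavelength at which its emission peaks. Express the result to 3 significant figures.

λ_max ≈ 0.643 μm

Wien's displacement law: λ_max = b/T = (2.898×10⁻³ m·K)/(4507 K) = 6.430×10⁻⁷ m.
That is 0.643 μm, in the visible range.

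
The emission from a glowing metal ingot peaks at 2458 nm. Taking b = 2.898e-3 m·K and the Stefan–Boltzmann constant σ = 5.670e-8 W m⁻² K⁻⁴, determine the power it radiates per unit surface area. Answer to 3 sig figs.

Wien's law: T = b/λ_max = 2.898×10⁻³/2.458×10⁻⁶ = 1179.01 K.
Then I = σT⁴ = 5.670×10⁻⁸×(1179.01)⁴ = 1.10×10⁵ W/m².

I ≈ 1.10×10⁵ W/m²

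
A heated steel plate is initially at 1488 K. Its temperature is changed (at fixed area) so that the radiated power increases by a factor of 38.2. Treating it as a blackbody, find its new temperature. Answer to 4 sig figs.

T₂ ≈ 3699 K

P ∝ T⁴, so T₂/T₁ = (P₂/P₁)^(1/4) = (38.2)^(1/4) = 2.48608.
T₂ = 1488 × 2.48608 = 3699 K.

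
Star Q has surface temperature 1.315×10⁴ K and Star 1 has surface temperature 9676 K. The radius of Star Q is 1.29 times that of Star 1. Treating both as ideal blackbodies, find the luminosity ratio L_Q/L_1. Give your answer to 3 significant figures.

L ∝ R²T⁴, so L_Q/L_1 = (R_Q/R_1)²(T_Q/T_1)⁴ = (1.29)² × (1.315×10⁴/9676)⁴ = 1.6641 × 3.41130 = 5.68.

L_Q/L_1 ≈ 5.68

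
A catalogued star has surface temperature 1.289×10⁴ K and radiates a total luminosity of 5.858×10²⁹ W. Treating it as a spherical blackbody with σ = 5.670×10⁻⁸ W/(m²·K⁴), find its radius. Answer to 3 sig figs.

R ≈ 5.46×10⁹ m

L = 4πR²σT⁴ ⇒ R = √(L/(4πσT⁴)).
σT⁴ = 1.56529×10⁹ W/m², so R = √(5.858×10²⁹/(4π×1.56529×10⁹)) = 5.46×10⁹ m.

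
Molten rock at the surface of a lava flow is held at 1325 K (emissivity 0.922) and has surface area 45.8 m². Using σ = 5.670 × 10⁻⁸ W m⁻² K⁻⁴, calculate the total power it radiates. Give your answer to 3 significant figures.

Area A = 45.8 m².
P = εσAT⁴ = 0.922 × 5.670×10⁻⁸ × 45.8 × (1325)⁴ = 7.38×10⁶ W.

P ≈ 7.38×10⁶ W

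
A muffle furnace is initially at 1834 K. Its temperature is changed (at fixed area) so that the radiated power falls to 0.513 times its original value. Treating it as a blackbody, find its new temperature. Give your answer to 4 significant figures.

T₂ ≈ 1552 K

P ∝ T⁴, so T₂/T₁ = (P₂/P₁)^(1/4) = (0.513)^(1/4) = 0.846310.
T₂ = 1834 × 0.846310 = 1552 K.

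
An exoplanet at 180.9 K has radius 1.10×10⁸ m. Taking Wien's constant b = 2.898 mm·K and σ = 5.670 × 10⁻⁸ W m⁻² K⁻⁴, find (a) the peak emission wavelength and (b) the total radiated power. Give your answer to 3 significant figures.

(a) λ_max = b/T = 2.898×10⁻³/180.9 = 1.602×10⁻⁵ m = 16.0 μm.
Surface area A = 4πR² = 4π(1.10×10⁸ m)² = 1.52053×10¹⁷ m².
(b) P = σAT⁴ = 5.670×10⁻⁸×1.52053×10¹⁷×(180.9)⁴ = 9.23×10¹⁸ W.

λ_max ≈ 16.0 μm; P ≈ 9.23×10¹⁸ W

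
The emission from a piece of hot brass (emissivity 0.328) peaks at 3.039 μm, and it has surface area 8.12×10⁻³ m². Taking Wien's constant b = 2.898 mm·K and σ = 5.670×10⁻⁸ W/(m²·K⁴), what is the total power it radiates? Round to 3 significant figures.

Wien's law: T = b/λ_max = 2.898×10⁻³/3.039×10⁻⁶ = 953.603 K.
Area A = 8.12×10⁻³ m².
Then P = εσAT⁴ = 0.328×5.670×10⁻⁸×8.12×10⁻³×(953.603)⁴ = 125 W.

P ≈ 125 W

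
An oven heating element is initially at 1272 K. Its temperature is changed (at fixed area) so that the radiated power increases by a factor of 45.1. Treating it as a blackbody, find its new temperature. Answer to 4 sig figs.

T₂ ≈ 3296 K

P ∝ T⁴, so T₂/T₁ = (P₂/P₁)^(1/4) = (45.1)^(1/4) = 2.59146.
T₂ = 1272 × 2.59146 = 3296 K.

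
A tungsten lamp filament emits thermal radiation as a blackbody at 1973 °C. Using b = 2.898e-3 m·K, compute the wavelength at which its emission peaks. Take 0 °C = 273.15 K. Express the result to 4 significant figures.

λ_max ≈ 1290 nm

T = 1973 °C + 273.15 = 2246.15 K.
Wien's displacement law: λ_max = b/T = (2.898×10⁻³ m·K)/(2246.15 K) = 1.2902×10⁻⁶ m.
That is 1290 nm, in the infrared range.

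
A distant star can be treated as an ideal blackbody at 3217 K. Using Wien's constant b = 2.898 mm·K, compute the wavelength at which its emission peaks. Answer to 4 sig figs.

Wien's displacement law: λ_max = b/T = (2.898×10⁻³ m·K)/(3217 K) = 9.0084×10⁻⁷ m.
That is 0.9008 μm, in the infrared range.

λ_max ≈ 0.9008 μm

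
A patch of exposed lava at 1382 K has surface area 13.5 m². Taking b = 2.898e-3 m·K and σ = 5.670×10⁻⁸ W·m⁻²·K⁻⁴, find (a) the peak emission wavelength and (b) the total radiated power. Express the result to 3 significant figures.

λ_max ≈ 2.10×10³ nm; P ≈ 2.79×10⁶ W

(a) λ_max = b/T = 2.898×10⁻³/1382 = 2.097×10⁻⁶ m = 2.10×10³ nm.
Area A = 13.5 m².
(b) P = σAT⁴ = 5.670×10⁻⁸×13.5×(1382)⁴ = 2.79×10⁶ W.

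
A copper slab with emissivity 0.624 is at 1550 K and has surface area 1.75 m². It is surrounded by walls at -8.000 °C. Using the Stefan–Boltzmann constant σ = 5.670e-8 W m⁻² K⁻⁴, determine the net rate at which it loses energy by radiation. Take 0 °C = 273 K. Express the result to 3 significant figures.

Net loss ≈ 3.57×10⁵ W

Surroundings: T = -8.000 °C + 273 = 265.000 K.
Area A = 1.75 m².
Net radiated power P_net = εσA(T⁴ − T₀⁴) = 0.624×5.670×10⁻⁸×1.75×(1550⁴ − 265.000⁴).
T⁴ − T₀⁴ = 5.77201×10¹² − 4.93155×10⁹ = 5.76708×10¹² K⁴, so P_net = 3.57×10⁵ W.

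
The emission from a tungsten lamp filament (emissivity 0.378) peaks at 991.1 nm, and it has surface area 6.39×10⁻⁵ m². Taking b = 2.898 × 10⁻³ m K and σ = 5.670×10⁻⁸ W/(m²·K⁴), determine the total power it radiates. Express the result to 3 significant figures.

P ≈ 100 W

Wien's law: T = b/λ_max = 2.898×10⁻³/9.911×10⁻⁷ = 2924.02 K.
Area A = 6.39×10⁻⁵ m².
Then P = εσAT⁴ = 0.378×5.670×10⁻⁸×6.39×10⁻⁵×(2924.02)⁴ = 100 W.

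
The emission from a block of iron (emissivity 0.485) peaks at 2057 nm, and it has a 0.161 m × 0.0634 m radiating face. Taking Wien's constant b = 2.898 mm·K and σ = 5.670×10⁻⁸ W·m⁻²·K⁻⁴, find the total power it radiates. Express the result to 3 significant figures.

Wien's law: T = b/λ_max = 2.898×10⁻³/2.057×10⁻⁶ = 1408.85 K.
Area A = 0.161 × 0.0634 = 0.0102074 m².
Then P = εσAT⁴ = 0.485×5.670×10⁻⁸×0.0102074×(1408.85)⁴ = 1.11×10³ W.

P ≈ 1.11×10³ W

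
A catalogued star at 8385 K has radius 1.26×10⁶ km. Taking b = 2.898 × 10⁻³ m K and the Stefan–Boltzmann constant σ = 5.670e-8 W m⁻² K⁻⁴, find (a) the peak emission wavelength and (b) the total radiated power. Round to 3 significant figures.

λ_max ≈ 346 nm; P ≈ 5.59×10²⁷ W

(a) λ_max = b/T = 2.898×10⁻³/8385 = 3.456×10⁻⁷ m = 346 nm.
Surface area A = 4πR² = 4π(1.26×10⁹ m)² = 1.99504×10¹⁹ m².
(b) P = σAT⁴ = 5.670×10⁻⁸×1.99504×10¹⁹×(8385)⁴ = 5.59×10²⁷ W.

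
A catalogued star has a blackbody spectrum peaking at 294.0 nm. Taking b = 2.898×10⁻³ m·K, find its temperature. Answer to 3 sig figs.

T ≈ 9.86×10³ K

Wien's law gives T = b/λ_max = (2.898×10⁻³ m·K)/(2.940×10⁻⁷ m) = 9.86×10³ K.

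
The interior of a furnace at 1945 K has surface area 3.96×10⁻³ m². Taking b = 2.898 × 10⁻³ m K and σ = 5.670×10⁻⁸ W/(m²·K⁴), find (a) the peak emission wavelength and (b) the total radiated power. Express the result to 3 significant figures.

(a) λ_max = b/T = 2.898×10⁻³/1945 = 1.490×10⁻⁶ m = 1.49×10³ nm.
Area A = 3.96×10⁻³ m².
(b) P = σAT⁴ = 5.670×10⁻⁸×3.96×10⁻³×(1945)⁴ = 3.21×10³ W.

λ_max ≈ 1.49×10³ nm; P ≈ 3.21×10³ W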